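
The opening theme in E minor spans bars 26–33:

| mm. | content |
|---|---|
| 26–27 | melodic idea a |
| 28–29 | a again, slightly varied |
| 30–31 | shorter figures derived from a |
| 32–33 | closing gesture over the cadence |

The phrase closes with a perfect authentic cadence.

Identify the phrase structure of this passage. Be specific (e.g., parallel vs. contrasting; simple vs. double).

sentence

Basic idea (mm. 26–27) + its repetition (mm. 28–29) form the presentation; fragmentation and cadence (mm. 30-33) form the continuation — the 8-bar whole is a sentence.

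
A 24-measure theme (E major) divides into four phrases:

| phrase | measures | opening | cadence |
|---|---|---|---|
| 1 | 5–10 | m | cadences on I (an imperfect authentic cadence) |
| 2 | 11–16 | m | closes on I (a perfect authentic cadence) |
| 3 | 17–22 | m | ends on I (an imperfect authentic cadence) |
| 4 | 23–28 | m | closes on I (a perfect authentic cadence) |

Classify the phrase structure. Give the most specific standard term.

The cadence pattern IAC–PAC–IAC–PAC is weak–strong twice, and phrases 3–4 restate phrases 1–2: a period heard twice, not a double period (which would end weakly at phrase 2).

repeated period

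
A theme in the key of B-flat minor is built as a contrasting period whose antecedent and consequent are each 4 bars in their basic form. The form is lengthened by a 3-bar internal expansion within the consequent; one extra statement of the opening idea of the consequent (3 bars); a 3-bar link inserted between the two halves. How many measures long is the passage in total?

Basic contrasting period: 4 + 4 = 8 bars.
8 (basic form) + 3 (internal expansion) + 3 (extra statement) + 3 (link) = 17.

17 measures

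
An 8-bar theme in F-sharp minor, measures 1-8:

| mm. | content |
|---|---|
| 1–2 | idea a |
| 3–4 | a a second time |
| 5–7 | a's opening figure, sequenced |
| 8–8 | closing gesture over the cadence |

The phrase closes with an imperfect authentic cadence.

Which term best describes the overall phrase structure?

sentence

Basic idea (bars 1–2) + its repetition (mm. 3–4) form the presentation; fragmentation and cadence (mm. 5–8) form the continuation — the 8-bar whole is a sentence.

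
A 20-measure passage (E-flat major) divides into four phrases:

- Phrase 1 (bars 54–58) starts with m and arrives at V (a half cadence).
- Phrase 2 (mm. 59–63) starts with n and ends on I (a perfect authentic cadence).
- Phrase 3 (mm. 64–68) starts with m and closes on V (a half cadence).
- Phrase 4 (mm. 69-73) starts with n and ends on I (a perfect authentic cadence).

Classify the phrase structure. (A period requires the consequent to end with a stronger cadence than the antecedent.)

The cadence pattern HC–PAC–HC–PAC is weak–strong twice, and phrases 3–4 restate phrases 1–2: a period heard twice, not a double period (which would end weakly at phrase 2).

repeated period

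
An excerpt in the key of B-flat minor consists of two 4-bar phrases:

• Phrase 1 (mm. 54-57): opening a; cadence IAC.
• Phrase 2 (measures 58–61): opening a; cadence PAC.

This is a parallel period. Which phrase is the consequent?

The phrase ending with the weaker cadence (imperfect authentic cadence) is the antecedent; the one ending more conclusively (perfect authentic cadence) is the consequent. The consequent is phrase 2.

phrase 2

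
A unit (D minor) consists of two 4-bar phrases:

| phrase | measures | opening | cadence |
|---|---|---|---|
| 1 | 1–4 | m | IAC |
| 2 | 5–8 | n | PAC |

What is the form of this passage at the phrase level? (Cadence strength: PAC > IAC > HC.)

Phrase 1 ends with an imperfect authentic cadence (weaker) and phrase 2 with a perfect authentic cadence (stronger): antecedent + consequent = a period.
The two phrases open with different material (m / n), so the period is contrasting.

contrasting period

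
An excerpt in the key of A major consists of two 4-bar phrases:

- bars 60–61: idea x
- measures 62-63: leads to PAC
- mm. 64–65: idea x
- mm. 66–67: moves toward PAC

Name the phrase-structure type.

Both phrases have the same opening (x) and the same cadence (perfect authentic cadence): the second is a restatement, not a consequent, so this is a repeated phrase rather than a period.

repeated phrase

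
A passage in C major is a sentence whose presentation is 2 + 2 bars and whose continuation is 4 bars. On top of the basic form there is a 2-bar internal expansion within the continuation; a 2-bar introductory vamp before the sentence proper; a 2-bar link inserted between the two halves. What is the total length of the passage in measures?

14 measures

Basic sentence: 2 + 2 + 4 = 8 bars.
8 (basic form) + 2 (internal expansion) + 2 (introduction) + 2 (link) = 14.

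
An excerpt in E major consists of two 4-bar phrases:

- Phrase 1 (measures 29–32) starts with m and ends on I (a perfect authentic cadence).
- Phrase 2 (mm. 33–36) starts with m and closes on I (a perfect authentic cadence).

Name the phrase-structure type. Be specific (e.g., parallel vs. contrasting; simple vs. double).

repeated phrase

Both phrases have the same opening (m) and the same cadence (perfect authentic cadence): the second is a restatement, not a consequent, so this is a repeated phrase rather than a period.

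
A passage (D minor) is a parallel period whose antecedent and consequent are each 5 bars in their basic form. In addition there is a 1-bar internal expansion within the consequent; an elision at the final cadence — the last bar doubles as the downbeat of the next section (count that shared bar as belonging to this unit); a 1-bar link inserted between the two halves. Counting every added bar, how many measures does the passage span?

12 measures

Basic parallel period: 5 + 5 = 10 bars.
10 (basic form) + 1 (internal expansion) + 1 (link) = 12.
The elision shares a bar with the next section but does not change this unit's count.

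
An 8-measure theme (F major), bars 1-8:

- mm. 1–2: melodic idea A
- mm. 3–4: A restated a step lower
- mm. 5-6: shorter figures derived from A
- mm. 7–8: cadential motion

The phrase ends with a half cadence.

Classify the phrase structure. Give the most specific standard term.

sentence

Basic idea (mm. 1–2) + its repetition (bars 3-4) form the presentation; fragmentation and cadence (bars 5–8) form the continuation — the 8-bar whole is a sentence.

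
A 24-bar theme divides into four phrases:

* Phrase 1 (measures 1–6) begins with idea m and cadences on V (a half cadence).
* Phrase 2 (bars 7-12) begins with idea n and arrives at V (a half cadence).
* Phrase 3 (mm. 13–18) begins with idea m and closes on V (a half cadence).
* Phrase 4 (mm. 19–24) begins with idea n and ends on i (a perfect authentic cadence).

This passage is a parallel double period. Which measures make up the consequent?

In a double period the four phrases pair into a large antecedent (phrases 1–2, ending half cadence) and a large consequent (phrases 3–4, ending perfect authentic cadence). The consequent spans bars 13–24.

measures 13–24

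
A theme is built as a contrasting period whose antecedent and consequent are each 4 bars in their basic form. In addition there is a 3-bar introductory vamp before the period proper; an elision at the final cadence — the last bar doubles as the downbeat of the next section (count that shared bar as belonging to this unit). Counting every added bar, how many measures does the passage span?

Basic contrasting period: 4 + 4 = 8 bars.
8 (basic form) + 3 (introduction) = 11.
The elision shares a bar with the next section but does not change this unit's count.

11 measures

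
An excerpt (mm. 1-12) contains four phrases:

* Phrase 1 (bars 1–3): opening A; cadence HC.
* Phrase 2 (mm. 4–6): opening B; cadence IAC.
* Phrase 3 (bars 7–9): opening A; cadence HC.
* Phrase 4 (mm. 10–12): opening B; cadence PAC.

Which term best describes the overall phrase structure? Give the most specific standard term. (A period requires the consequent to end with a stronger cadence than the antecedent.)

Four phrases in two halves: the first half (bars 1–6) ends with an imperfect authentic cadence, the second (measures 7-12) with a perfect authentic cadence — a large antecedent–consequent pair, i.e. a double period.
Phrase 3 begins with the same material as phrase 1, making it parallel.

parallel double period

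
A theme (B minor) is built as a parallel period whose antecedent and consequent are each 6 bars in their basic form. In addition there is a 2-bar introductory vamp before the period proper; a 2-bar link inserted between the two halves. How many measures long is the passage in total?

Basic parallel period: 6 + 6 = 12 bars.
12 (basic form) + 2 (introduction) + 2 (link) = 16.

16 measures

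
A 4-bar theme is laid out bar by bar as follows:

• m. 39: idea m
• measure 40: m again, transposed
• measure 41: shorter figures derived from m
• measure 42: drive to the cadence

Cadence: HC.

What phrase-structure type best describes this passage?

Basic idea (bar 39) + its repetition (m. 40) form the presentation; fragmentation and cadence (mm. 41-42) form the continuation — the 4-bar whole is a sentence.

sentence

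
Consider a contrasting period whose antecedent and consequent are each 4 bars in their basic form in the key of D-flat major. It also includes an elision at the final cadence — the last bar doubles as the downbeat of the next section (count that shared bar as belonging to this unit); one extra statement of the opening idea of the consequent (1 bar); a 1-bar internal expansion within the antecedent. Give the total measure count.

Basic contrasting period: 4 + 4 = 8 bars.
8 (basic form) + 1 (extra statement) + 1 (internal expansion) = 10.
The elision shares a bar with the next section but does not change this unit's count.

10 measures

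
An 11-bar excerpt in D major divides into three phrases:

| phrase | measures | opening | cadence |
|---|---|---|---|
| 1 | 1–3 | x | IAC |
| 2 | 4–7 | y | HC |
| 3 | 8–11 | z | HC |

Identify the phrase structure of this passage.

phrase group

The final phrase closes with a half cadence, which is not stronger than the preceding half cadence; the 3 phrases lack an overall antecedent–consequent design and so form a phrase group.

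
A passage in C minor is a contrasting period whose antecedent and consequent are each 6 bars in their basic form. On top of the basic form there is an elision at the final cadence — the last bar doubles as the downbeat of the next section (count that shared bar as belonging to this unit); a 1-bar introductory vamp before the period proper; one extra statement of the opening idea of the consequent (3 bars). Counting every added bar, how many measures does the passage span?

16 measures

Basic contrasting period: 6 + 6 = 12 bars.
12 (basic form) + 1 (introduction) + 3 (extra statement) = 16.
The elision shares a bar with the next section but does not change this unit's count.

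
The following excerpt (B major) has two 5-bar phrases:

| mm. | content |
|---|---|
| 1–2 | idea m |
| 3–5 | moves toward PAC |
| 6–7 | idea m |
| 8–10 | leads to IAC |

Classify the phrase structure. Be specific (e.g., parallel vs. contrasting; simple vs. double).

The second phrase closes with an imperfect authentic cadence, which is not stronger than the first phrase's perfect authentic cadence; without a weak→strong cadential pair there is no antecedent–consequent relationship, so this is a phrase group rather than a period.

phrase group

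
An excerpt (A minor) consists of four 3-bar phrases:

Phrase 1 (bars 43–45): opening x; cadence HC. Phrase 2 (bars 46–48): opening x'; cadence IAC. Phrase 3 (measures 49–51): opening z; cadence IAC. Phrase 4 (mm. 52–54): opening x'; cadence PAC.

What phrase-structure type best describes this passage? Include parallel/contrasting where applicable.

Four phrases in two halves: the first half (mm. 43-48) ends with an imperfect authentic cadence, the second (measures 49–54) with a perfect authentic cadence — a large antecedent–consequent pair, i.e. a double period.
Phrase 3 begins with different material from phrase 1, making it contrasting.

contrasting double period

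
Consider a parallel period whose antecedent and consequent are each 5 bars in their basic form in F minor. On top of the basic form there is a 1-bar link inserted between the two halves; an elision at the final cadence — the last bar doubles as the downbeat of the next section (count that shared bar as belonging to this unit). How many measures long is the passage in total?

Basic parallel period: 5 + 5 = 10 bars.
10 (basic form) + 1 (link) = 11.
The elision shares a bar with the next section but does not change this unit's count.

11 measures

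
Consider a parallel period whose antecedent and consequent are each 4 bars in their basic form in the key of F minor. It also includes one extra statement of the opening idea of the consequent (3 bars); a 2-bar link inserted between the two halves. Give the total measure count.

13 measures

Basic parallel period: 4 + 4 = 8 bars.
8 (basic form) + 3 (extra statement) + 2 (link) = 13.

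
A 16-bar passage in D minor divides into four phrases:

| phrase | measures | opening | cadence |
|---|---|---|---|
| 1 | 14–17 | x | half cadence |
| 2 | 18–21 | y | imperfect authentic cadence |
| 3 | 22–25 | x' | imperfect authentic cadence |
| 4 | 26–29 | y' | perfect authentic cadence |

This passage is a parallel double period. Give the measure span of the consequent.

measures 22–29

In a double period the four phrases pair into a large antecedent (phrases 1–2, ending imperfect authentic cadence) and a large consequent (phrases 3–4, ending perfect authentic cadence). The consequent spans measures 22-29.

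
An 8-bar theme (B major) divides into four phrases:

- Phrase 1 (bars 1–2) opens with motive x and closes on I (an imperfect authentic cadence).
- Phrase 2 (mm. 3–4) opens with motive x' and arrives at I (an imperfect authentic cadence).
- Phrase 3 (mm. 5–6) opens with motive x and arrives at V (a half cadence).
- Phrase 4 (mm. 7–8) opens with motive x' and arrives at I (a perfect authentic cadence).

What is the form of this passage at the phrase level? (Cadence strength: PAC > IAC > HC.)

parallel double period

Four phrases in two halves: the first half (measures 1–4) ends with an imperfect authentic cadence, the second (mm. 5-8) with a perfect authentic cadence — a large antecedent–consequent pair, i.e. a double period.
Phrase 3 begins with the same material as phrase 1, making it parallel.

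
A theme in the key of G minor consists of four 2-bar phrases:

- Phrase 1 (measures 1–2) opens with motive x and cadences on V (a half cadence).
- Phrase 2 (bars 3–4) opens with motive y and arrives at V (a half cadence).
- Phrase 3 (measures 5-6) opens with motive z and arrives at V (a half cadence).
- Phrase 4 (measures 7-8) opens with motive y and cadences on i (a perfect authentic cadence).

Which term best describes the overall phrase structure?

Four phrases in two halves: the first half (mm. 1–4) ends with a half cadence, the second (bars 5–8) with a perfect authentic cadence — a large antecedent–consequent pair, i.e. a double period.
Phrase 3 begins with different material from phrase 1, making it contrasting.

contrasting double period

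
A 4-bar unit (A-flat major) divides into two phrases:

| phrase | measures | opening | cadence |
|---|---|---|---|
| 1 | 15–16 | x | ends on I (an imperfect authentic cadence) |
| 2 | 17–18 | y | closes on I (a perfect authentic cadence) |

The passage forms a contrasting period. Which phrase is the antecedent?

The phrase ending with the weaker cadence (imperfect authentic cadence) is the antecedent; the one ending more conclusively (perfect authentic cadence) is the consequent. The antecedent is phrase 1.

phrase 1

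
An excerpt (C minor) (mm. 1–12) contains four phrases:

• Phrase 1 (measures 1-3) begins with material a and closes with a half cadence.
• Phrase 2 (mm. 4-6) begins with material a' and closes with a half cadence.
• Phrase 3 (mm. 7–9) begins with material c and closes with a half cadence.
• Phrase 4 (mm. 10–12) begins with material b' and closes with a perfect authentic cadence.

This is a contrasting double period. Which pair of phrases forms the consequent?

In a double period the first pair of phrases (ending half cadence) is the large antecedent and the second pair (ending perfect authentic cadence) is the large consequent; the consequent is phrases 3 and 4.

phrases 3 and 4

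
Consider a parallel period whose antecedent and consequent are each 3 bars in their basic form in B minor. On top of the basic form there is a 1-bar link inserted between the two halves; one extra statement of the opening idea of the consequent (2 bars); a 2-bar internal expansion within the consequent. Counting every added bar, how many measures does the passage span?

Basic parallel period: 3 + 3 = 6 bars.
6 (basic form) + 1 (link) + 2 (extra statement) + 2 (internal expansion) = 11.

11 measures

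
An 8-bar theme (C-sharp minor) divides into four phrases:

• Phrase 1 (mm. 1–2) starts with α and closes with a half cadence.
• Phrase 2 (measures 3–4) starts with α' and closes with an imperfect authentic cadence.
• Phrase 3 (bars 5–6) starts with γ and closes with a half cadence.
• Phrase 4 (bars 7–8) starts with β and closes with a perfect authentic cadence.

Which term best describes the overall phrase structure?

contrasting double period

Four phrases in two halves: the first half (mm. 1-4) ends with an imperfect authentic cadence, the second (mm. 5–8) with a perfect authentic cadence — a large antecedent–consequent pair, i.e. a double period.
Phrase 3 begins with different material from phrase 1, making it contrasting.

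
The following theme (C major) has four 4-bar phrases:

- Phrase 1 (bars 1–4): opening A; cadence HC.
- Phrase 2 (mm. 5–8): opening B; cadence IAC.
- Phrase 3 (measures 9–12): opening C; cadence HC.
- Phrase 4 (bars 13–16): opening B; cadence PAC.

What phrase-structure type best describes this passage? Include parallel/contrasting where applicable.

Four phrases in two halves: the first half (mm. 1-8) ends with an imperfect authentic cadence, the second (mm. 9–16) with a perfect authentic cadence — a large antecedent–consequent pair, i.e. a double period.
Phrase 3 begins with different material from phrase 1, making it contrasting.

contrasting double period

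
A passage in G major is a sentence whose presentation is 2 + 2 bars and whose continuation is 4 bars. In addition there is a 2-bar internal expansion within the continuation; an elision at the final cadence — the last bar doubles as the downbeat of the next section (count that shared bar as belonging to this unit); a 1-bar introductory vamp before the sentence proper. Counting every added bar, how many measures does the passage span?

Basic sentence: 2 + 2 + 4 = 8 bars.
8 (basic form) + 2 (internal expansion) + 1 (introduction) = 11.
The elision shares a bar with the next section but does not change this unit's count.

11 measures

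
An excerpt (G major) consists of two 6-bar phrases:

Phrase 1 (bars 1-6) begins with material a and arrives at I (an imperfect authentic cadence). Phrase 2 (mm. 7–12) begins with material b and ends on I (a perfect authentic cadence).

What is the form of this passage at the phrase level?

Phrase 1 ends with an imperfect authentic cadence (weaker) and phrase 2 with a perfect authentic cadence (stronger): antecedent + consequent = a period.
The two phrases open with different material (a / b), so the period is contrasting.

contrasting period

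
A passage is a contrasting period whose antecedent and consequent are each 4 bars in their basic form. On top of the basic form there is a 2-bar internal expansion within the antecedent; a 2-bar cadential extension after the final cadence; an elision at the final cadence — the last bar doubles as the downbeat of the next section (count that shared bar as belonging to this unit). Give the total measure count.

12 measures

Basic contrasting period: 4 + 4 = 8 bars.
8 (basic form) + 2 (internal expansion) + 2 (cadential extension) = 12.
The elision shares a bar with the next section but does not change this unit's count.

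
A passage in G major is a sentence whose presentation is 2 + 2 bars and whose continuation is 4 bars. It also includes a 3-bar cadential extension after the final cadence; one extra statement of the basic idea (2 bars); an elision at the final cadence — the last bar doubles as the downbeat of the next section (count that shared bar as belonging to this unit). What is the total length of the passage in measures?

13 measures

Basic sentence: 2 + 2 + 4 = 8 bars.
8 (basic form) + 3 (cadential extension) + 2 (extra statement) = 13.
The elision shares a bar with the next section but does not change this unit's count.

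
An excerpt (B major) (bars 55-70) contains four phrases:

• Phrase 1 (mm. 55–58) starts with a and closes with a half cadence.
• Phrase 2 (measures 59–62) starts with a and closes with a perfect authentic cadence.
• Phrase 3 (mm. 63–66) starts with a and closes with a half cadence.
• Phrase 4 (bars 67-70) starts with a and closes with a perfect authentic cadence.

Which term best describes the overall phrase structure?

repeated period

The cadence pattern HC–PAC–HC–PAC is weak–strong twice, and phrases 3–4 restate phrases 1–2: a period heard twice, not a double period (which would end weakly at phrase 2).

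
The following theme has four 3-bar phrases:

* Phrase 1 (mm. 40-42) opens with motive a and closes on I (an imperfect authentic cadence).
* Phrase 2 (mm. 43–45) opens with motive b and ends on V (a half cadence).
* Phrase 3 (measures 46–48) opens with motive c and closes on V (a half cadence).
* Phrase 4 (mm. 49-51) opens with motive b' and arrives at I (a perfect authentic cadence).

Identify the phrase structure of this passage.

contrasting double period

Four phrases in two halves: the first half (bars 40–45) ends with a half cadence, the second (mm. 46-51) with a perfect authentic cadence — a large antecedent–consequent pair, i.e. a double period.
Phrase 3 begins with different material from phrase 1, making it contrasting.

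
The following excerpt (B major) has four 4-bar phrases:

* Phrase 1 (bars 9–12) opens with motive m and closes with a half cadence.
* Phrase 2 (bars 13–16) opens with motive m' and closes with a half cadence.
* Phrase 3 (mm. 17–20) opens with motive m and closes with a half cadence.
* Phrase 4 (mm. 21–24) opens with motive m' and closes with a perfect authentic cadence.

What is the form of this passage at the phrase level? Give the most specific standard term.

Four phrases in two halves: the first half (bars 9–16) ends with a half cadence, the second (mm. 17-24) with a perfect authentic cadence — a large antecedent–consequent pair, i.e. a double period.
Phrase 3 begins with the same material as phrase 1, making it parallel.

parallel double period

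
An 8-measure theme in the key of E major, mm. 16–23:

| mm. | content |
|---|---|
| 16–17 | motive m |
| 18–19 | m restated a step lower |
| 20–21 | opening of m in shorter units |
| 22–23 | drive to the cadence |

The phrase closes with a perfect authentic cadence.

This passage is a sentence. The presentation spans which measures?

The presentation of a sentence is the basic idea (bars 16-17) plus its repetition (mm. 18-19); the presentation is therefore mm. 16–19.

measures 16–19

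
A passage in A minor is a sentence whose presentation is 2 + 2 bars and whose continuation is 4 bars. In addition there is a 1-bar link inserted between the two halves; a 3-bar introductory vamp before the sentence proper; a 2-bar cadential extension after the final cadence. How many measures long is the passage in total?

Basic sentence: 2 + 2 + 4 = 8 bars.
8 (basic form) + 1 (link) + 3 (introduction) + 2 (cadential extension) = 14.

14 measures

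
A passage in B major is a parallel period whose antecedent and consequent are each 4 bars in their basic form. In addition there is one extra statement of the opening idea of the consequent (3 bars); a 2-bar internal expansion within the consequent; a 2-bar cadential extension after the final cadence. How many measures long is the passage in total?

15 measures

Basic parallel period: 4 + 4 = 8 bars.
8 (basic form) + 3 (extra statement) + 2 (internal expansion) + 2 (cadential extension) = 15.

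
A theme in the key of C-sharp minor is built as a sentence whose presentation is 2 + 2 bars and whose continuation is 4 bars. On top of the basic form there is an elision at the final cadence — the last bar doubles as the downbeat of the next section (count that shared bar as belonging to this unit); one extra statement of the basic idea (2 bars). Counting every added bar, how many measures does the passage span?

Basic sentence: 2 + 2 + 4 = 8 bars.
8 (basic form) + 2 (extra statement) = 10.
The elision shares a bar with the next section but does not change this unit's count.

10 measures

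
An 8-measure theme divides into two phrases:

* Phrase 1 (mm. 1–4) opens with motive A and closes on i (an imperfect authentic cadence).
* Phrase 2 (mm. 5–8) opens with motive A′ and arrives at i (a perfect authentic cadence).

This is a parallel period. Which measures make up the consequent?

measures 5–8

The phrase ending with the weaker cadence (imperfect authentic cadence) is the antecedent; the one ending more conclusively (perfect authentic cadence) is the consequent. The consequent is measures 5–8.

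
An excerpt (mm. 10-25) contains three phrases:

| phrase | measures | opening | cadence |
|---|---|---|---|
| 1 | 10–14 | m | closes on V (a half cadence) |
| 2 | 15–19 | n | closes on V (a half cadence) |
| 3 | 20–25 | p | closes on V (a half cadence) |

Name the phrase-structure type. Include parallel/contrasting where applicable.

The final phrase closes with a half cadence, which is not stronger than the preceding half cadence; the 3 phrases lack an overall antecedent–consequent design and so form a phrase group.

phrase group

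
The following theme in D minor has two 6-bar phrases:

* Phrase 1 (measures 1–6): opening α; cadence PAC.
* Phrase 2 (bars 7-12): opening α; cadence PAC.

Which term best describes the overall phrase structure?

repeated phrase

Both phrases have the same opening (α) and the same cadence (perfect authentic cadence): the second is a restatement, not a consequent, so this is a repeated phrase rather than a period.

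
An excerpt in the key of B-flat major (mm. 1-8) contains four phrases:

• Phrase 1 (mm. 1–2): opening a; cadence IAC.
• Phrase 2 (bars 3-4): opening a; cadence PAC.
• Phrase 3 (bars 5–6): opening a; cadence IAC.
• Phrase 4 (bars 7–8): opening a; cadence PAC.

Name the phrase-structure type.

The cadence pattern IAC–PAC–IAC–PAC is weak–strong twice, and phrases 3–4 restate phrases 1–2: a period heard twice, not a double period (which would end weakly at phrase 2).

repeated period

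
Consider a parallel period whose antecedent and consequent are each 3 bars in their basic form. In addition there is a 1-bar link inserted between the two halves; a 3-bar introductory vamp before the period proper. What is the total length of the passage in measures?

10 measures

Basic parallel period: 3 + 3 = 6 bars.
6 (basic form) + 1 (link) + 3 (introduction) = 10.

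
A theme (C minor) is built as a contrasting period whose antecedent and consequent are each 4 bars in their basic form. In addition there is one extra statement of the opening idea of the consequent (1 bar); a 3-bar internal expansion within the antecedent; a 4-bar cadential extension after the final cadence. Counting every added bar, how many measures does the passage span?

16 measures

Basic contrasting period: 4 + 4 = 8 bars.
8 (basic form) + 1 (extra statement) + 3 (internal expansion) + 4 (cadential extension) = 16.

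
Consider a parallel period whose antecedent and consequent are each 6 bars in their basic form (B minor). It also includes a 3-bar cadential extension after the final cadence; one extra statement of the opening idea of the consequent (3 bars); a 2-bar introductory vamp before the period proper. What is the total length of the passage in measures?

Basic parallel period: 6 + 6 = 12 bars.
12 (basic form) + 3 (cadential extension) + 3 (extra statement) + 2 (introduction) = 20.

20 measures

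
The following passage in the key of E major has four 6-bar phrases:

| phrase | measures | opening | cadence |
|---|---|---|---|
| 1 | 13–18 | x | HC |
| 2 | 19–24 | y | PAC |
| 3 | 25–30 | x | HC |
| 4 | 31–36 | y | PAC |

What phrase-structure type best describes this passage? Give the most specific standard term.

The cadence pattern HC–PAC–HC–PAC is weak–strong twice, and phrases 3–4 restate phrases 1–2: a period heard twice, not a double period (which would end weakly at phrase 2).

repeated period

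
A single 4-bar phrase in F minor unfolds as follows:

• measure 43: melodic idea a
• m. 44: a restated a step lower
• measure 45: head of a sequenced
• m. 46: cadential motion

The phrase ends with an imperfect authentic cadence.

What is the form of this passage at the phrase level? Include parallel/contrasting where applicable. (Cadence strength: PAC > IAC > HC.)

Basic idea (measure 43) + its repetition (m. 44) form the presentation; fragmentation and cadence (mm. 45–46) form the continuation — the 4-bar whole is a sentence.

sentence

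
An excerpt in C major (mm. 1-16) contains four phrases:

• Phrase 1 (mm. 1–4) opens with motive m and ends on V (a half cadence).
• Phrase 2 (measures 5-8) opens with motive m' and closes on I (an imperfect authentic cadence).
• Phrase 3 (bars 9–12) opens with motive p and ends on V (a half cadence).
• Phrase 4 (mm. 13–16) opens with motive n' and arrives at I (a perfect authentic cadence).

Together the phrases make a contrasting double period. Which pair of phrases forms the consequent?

In a double period the first pair of phrases (ending imperfect authentic cadence) is the large antecedent and the second pair (ending perfect authentic cadence) is the large consequent; the consequent is phrases 3 and 4.

phrases 3 and 4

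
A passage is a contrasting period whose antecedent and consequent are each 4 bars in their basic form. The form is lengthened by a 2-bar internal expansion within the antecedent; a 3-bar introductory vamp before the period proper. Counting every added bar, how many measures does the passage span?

Basic contrasting period: 4 + 4 = 8 bars.
8 (basic form) + 2 (internal expansion) + 3 (introduction) = 13.

13 measures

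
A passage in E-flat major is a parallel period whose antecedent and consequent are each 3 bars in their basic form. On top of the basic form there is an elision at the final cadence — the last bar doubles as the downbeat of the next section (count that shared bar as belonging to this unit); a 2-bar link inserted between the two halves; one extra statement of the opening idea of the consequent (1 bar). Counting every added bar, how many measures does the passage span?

Basic parallel period: 3 + 3 = 6 bars.
6 (basic form) + 2 (link) + 1 (extra statement) = 9.
The elision shares a bar with the next section but does not change this unit's count.

9 measures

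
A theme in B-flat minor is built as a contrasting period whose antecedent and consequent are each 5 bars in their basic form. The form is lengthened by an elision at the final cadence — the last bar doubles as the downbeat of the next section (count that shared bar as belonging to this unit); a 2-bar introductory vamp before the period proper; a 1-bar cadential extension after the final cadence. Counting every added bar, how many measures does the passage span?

Basic contrasting period: 5 + 5 = 10 bars.
10 (basic form) + 2 (introduction) + 1 (cadential extension) = 13.
The elision shares a bar with the next section but does not change this unit's count.

13 measures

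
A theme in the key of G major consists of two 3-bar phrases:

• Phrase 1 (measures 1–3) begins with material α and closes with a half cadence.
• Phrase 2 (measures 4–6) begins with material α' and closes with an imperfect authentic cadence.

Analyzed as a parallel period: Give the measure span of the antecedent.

measures 1–3

The antecedent is the phrase ending with the weaker cadence (half cadence, phrase 1) and the consequent the one ending more conclusively (imperfect authentic cadence, phrase 2); the antecedent is bars 1-3.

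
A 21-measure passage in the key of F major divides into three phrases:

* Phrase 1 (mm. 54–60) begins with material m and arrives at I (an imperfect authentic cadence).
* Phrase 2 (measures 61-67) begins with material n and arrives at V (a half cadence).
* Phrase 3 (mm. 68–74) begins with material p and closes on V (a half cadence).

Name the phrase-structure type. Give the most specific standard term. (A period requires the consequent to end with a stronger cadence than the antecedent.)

phrase group

The final phrase closes with a half cadence, which is not stronger than the preceding half cadence; the 3 phrases lack an overall antecedent–consequent design and so form a phrase group.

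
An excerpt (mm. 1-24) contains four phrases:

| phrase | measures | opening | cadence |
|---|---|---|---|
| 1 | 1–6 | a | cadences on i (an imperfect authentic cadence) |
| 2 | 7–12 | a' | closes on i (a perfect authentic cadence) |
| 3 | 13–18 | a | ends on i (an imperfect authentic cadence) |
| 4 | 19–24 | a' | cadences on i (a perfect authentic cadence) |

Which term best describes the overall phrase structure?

repeated period

The cadence pattern IAC–PAC–IAC–PAC is weak–strong twice, and phrases 3–4 restate phrases 1–2: a period heard twice, not a double period (which would end weakly at phrase 2).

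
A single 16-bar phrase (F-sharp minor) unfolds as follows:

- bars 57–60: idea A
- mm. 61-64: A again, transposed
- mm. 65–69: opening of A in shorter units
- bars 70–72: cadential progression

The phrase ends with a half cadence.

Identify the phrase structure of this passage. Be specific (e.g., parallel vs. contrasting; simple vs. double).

Basic idea (mm. 57-60) + its repetition (mm. 61–64) form the presentation; fragmentation and cadence (bars 65-72) form the continuation — the 16-bar whole is a sentence.

sentence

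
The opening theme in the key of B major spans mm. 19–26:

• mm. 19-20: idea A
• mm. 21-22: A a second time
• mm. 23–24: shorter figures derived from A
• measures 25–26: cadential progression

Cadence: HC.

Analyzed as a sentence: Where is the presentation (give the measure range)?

measures 19–22

The presentation of a sentence is the basic idea (mm. 19–20) plus its repetition (mm. 21–22); the presentation is therefore mm. 19–22.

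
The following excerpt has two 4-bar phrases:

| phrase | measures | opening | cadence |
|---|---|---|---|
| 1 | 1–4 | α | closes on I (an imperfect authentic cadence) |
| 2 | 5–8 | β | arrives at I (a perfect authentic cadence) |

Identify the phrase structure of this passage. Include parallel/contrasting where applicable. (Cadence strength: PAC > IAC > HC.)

contrasting period

Phrase 1 ends with an imperfect authentic cadence (weaker) and phrase 2 with a perfect authentic cadence (stronger): antecedent + consequent = a period.
The two phrases open with different material (α / β), so the period is contrasting.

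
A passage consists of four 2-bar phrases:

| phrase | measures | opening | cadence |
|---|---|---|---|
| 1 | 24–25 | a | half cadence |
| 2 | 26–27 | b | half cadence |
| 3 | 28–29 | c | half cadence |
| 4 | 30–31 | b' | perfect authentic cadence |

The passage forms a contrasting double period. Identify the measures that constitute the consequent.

In a double period the four phrases pair into a large antecedent (phrases 1–2, ending half cadence) and a large consequent (phrases 3–4, ending perfect authentic cadence). The consequent spans bars 28-31.

measures 28–31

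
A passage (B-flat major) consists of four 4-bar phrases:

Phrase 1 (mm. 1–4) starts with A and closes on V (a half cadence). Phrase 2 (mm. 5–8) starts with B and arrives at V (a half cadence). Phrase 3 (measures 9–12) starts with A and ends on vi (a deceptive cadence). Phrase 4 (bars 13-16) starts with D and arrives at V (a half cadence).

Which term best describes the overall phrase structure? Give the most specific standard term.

phrase group

Phrase 4 ends with a half cadence, no stronger than phrase 2's half cadence, so the four phrases do not form a double period; nor do phrases 3–4 duplicate 1–2, so it is not a repeated period. With no phrase reaching a conclusive cadence, the passage is a phrase group.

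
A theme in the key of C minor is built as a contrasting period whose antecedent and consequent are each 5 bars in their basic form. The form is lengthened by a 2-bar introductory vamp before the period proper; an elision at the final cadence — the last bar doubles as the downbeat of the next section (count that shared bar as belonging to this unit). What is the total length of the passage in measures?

12 measures

Basic contrasting period: 5 + 5 = 10 bars.
10 (basic form) + 2 (introduction) = 12.
The elision shares a bar with the next section but does not change this unit's count.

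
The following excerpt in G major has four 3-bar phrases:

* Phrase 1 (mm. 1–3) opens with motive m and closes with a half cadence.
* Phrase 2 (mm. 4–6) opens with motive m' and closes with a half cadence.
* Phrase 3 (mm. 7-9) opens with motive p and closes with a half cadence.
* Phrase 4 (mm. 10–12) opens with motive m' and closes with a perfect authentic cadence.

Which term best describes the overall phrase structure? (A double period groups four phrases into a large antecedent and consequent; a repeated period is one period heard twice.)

contrasting double period

Four phrases in two halves: the first half (mm. 1–6) ends with a half cadence, the second (bars 7–12) with a perfect authentic cadence — a large antecedent–consequent pair, i.e. a double period.
Phrase 3 begins with different material from phrase 1, making it contrasting.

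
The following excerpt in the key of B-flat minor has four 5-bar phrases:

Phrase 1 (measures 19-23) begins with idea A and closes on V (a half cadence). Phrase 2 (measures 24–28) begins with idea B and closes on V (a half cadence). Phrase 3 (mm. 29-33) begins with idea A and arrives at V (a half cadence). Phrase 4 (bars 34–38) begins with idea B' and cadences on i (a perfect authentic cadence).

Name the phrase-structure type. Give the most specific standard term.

parallel double period

Four phrases in two halves: the first half (bars 19-28) ends with a half cadence, the second (mm. 29–38) with a perfect authentic cadence — a large antecedent–consequent pair, i.e. a double period.
Phrase 3 begins with the same material as phrase 1, making it parallel.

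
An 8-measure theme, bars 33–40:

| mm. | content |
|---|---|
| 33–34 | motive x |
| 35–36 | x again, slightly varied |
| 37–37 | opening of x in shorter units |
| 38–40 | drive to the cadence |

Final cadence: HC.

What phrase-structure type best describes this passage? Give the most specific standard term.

sentence

Basic idea (mm. 33–34) + its repetition (bars 35–36) form the presentation; fragmentation and cadence (measures 37-40) form the continuation — the 8-bar whole is a sentence.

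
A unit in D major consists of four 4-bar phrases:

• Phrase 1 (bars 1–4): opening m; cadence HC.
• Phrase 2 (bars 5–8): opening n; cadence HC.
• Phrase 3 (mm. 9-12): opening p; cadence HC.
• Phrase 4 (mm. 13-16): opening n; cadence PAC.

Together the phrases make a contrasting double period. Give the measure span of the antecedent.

measures 1–8

In a double period the first pair of phrases (ending half cadence) is the large antecedent and the second pair (ending perfect authentic cadence) is the large consequent; the antecedent is measures 1–8.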